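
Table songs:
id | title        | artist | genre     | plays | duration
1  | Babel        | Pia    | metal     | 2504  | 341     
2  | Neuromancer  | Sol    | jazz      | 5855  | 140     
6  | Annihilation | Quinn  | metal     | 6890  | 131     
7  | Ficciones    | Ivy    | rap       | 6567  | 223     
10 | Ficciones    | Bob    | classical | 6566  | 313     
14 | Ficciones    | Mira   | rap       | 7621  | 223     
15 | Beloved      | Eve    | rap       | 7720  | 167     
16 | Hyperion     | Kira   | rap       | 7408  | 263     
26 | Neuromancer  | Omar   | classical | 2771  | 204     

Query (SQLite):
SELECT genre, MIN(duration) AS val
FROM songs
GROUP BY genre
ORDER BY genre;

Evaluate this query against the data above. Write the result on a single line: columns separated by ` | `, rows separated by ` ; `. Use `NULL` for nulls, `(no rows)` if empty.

Partition songs by genre; compute MIN(duration) within each group.
  classical: ids {10, 26} → MIN(duration)=204
  jazz: ids {2} → MIN(duration)=140
  metal: ids {1, 6} → MIN(duration)=131
  rap: ids {7, 14, 15, 16} → MIN(duration)=167

classical | 204 ; jazz | 140 ; metal | 131 ; rap | 167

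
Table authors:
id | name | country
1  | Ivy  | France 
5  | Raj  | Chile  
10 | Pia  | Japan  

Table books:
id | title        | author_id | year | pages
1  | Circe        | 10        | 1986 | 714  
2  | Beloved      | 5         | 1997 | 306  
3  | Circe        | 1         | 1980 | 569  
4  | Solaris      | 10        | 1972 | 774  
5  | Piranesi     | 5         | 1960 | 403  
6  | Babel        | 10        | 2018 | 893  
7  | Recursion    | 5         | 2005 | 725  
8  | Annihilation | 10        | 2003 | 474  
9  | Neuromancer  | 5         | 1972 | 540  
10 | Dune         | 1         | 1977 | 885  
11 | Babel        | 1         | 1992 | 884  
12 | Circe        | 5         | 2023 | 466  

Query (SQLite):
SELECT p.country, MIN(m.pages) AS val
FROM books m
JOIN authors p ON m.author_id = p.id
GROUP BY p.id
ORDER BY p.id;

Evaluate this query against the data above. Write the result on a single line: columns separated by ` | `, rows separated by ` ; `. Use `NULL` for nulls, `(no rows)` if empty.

France | 569 ; Chile | 306 ; Japan | 474

Join each books row to its authors via author_id.
Group joined rows by authors.id; compute MIN(m.pages) per group.
  1: ids {3, 10, 11} → MIN(m.pages)=569
  5: ids {2, 5, 7, 9, 12} → MIN(m.pages)=306
  10: ids {1, 4, 6, 8} → MIN(m.pages)=474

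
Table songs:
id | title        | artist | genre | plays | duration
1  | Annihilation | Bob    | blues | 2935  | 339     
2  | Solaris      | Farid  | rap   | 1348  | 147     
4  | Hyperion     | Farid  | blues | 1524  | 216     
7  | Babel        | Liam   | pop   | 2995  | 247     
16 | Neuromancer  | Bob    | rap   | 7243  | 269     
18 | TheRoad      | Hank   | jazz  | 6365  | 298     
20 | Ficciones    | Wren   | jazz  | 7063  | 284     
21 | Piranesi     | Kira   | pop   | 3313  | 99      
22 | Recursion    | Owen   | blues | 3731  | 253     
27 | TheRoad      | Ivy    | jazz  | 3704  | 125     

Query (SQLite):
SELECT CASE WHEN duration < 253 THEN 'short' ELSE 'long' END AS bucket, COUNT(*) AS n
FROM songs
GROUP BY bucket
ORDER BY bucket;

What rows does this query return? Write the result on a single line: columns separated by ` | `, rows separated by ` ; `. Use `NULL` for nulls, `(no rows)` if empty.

long | 5 ; short | 5

Bucket rows by duration < 253 → 'short' else 'long'; count each bucket.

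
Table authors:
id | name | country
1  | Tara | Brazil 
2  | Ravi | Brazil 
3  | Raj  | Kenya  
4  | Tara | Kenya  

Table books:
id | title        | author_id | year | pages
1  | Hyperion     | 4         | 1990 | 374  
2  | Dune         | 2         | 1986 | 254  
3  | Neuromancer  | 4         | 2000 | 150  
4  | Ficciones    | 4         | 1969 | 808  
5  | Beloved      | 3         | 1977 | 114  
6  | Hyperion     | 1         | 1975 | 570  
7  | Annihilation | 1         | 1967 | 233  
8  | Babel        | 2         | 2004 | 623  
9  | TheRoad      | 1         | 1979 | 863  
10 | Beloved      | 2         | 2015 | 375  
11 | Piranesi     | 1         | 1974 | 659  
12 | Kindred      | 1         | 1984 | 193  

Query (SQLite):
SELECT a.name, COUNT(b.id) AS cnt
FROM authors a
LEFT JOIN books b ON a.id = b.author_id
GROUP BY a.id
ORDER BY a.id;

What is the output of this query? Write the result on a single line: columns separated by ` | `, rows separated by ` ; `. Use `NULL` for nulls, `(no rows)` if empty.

Tara | 5 ; Ravi | 3 ; Raj | 1 ; Tara | 3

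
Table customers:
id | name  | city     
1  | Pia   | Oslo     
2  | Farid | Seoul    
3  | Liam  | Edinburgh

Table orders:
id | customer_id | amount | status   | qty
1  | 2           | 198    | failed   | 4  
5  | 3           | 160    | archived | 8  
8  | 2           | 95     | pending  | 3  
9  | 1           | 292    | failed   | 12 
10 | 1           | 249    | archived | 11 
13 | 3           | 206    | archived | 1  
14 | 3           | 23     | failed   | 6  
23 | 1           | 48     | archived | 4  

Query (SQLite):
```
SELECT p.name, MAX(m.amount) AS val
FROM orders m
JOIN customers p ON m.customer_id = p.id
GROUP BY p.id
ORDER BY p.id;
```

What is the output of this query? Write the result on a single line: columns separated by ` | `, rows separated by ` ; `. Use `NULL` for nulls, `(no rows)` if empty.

Pia | 292 ; Farid | 198 ; Liam | 206

Join each orders row to its customers via customer_id.
Group joined rows by customers.id; compute MAX(m.amount) per group.
  1: ids {9, 10, 23} → MAX(m.amount)=292
  2: ids {1, 8} → MAX(m.amount)=198
  3: ids {5, 13, 14} → MAX(m.amount)=206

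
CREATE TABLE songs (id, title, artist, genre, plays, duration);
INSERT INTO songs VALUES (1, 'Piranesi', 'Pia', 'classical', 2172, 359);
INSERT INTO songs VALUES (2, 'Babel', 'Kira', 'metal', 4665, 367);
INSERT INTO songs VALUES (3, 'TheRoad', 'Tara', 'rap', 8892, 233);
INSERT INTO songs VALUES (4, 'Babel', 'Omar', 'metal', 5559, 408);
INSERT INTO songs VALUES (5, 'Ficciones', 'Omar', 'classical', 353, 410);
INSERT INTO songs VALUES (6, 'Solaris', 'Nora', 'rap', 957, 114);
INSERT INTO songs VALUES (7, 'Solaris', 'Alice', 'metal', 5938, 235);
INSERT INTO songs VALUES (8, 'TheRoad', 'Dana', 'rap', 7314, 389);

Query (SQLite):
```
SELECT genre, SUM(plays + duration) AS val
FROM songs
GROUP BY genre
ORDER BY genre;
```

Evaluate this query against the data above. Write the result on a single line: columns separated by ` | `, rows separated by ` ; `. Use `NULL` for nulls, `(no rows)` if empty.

classical | 3294 ; metal | 17172 ; rap | 17899

For each row compute plays + duration.
Group by genre; take SUM of the expression per group.
  classical: ids {1, 5} → SUM(plays + duration)=3294
  metal: ids {2, 4, 7} → SUM(plays + duration)=17172
  rap: ids {3, 6, 8} → SUM(plays + duration)=17899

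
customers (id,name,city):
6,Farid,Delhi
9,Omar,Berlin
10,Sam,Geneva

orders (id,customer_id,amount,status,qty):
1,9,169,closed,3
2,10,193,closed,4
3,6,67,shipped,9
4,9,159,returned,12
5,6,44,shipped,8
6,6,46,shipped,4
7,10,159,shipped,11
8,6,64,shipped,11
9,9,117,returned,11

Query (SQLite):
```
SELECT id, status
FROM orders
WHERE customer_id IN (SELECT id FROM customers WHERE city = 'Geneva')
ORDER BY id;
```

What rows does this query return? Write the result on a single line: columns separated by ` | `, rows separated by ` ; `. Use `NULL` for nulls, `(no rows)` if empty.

Inner query: customers.id where city = 'Geneva'.
Outer: keep orders rows whose customer_id is in that set.
Inner query → {10}

2 | closed ; 7 | shipped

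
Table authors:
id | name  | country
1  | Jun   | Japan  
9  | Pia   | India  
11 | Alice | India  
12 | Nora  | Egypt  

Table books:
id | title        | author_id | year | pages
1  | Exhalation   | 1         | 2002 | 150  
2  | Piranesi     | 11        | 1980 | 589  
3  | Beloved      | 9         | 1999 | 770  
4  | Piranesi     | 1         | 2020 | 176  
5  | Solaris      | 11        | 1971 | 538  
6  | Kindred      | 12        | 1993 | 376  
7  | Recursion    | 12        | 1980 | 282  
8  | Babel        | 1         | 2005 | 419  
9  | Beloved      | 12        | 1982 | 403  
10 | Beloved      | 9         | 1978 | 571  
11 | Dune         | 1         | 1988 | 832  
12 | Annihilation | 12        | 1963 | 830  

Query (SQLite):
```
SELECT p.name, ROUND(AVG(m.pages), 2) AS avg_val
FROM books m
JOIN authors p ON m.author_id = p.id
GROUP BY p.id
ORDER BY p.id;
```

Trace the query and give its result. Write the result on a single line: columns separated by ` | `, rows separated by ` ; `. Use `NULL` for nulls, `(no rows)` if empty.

Jun | 394.25 ; Pia | 670.5 ; Alice | 563.5 ; Nora | 472.75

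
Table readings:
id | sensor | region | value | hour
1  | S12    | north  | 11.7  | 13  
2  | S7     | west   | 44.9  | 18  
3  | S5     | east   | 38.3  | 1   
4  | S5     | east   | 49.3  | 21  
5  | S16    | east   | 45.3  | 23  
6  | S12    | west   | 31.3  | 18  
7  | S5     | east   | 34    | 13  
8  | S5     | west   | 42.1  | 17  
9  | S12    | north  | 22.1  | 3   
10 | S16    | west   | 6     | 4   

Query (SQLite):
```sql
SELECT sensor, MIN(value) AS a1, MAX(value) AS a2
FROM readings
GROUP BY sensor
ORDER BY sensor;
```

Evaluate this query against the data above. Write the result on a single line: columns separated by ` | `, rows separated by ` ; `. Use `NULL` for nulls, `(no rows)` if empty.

Group readings by sensor.
Per group compute: MIN(value), MAX(value).
  S12: ids {1, 6, 9} → MIN(value)=11.7, MAX(value)=31.3
  S16: ids {5, 10} → MIN(value)=6, MAX(value)=45.3
  S5: ids {3, 4, 7, 8} → MIN(value)=34, MAX(value)=49.3
  S7: ids {2} → MIN(value)=44.9, MAX(value)=44.9

S12 | 11.7 | 31.3 ; S16 | 6 | 45.3 ; S5 | 34 | 49.3 ; S7 | 44.9 | 44.9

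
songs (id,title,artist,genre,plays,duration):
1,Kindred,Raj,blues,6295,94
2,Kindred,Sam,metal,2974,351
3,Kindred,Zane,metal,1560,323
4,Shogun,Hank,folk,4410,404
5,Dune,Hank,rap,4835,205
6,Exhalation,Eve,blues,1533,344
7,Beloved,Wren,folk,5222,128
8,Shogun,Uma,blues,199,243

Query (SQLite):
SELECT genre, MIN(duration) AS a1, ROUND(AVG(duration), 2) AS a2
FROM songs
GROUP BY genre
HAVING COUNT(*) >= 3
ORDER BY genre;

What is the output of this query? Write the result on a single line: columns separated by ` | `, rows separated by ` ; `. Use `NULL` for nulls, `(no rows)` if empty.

Group songs by genre.
Per group compute: MIN(duration), ROUND(AVG(duration), 2).
HAVING: drop groups with fewer than 3 rows.
  blues: ids {1, 6, 8} → MIN(duration)=94, ROUND(AVG(duration), 2)=227
  folk: ids {4, 7} → MIN(duration)=128, ROUND(AVG(duration), 2)=266
  metal: ids {2, 3} → MIN(duration)=323, ROUND(AVG(duration), 2)=337
  rap: ids {5} → MIN(duration)=205, ROUND(AVG(duration), 2)=205

blues | 94 | 227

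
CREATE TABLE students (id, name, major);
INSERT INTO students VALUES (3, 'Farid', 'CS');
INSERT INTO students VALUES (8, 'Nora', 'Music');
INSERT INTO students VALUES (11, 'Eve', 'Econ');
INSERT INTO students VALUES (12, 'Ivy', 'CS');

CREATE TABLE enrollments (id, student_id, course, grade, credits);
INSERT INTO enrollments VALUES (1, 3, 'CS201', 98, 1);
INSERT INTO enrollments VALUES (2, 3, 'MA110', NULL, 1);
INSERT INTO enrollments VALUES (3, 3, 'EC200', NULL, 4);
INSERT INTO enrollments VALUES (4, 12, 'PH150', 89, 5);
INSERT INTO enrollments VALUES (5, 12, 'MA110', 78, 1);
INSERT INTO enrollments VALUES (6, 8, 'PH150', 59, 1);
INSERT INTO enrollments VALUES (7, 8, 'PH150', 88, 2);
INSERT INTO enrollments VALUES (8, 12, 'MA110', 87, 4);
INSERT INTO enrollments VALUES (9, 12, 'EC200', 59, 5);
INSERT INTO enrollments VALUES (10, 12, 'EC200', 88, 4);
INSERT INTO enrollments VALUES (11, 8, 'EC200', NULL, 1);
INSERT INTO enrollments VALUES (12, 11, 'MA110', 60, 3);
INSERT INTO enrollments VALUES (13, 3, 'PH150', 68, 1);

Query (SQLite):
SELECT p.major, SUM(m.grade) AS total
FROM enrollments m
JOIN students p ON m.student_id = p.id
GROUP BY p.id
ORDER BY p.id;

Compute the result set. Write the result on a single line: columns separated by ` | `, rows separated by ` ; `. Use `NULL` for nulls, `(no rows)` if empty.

CS | 166 ; Music | 147 ; Econ | 60 ; CS | 401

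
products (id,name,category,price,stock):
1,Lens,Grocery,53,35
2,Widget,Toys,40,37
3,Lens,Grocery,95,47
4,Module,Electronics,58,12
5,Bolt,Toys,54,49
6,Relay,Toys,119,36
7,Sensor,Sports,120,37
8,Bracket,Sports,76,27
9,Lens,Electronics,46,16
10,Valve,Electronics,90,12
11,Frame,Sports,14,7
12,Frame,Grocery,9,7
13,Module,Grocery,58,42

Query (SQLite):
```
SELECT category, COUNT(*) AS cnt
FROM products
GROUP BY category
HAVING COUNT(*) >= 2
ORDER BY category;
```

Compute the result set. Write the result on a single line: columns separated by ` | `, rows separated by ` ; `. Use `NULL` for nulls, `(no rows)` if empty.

Partition products by category; compute COUNT(*) within each group.
HAVING: keep groups with count ≥ 2.
  Electronics: ids {4, 9, 10} → COUNT(*)=3
  Grocery: ids {1, 3, 12, 13} → COUNT(*)=4
  Sports: ids {7, 8, 11} → COUNT(*)=3
  Toys: ids {2, 5, 6} → COUNT(*)=3

Electronics | 3 ; Grocery | 4 ; Sports | 3 ; Toys | 3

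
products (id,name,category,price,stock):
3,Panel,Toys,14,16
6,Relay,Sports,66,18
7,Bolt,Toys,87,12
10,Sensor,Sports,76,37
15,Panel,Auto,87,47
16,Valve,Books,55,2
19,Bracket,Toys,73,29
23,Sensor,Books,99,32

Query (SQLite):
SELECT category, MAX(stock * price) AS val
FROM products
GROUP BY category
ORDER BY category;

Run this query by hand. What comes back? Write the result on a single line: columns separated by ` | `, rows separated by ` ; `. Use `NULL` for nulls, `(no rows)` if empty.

Auto | 4089 ; Books | 3168 ; Sports | 2812 ; Toys | 2117

For each row compute stock * price.
Group by category; take MAX of the expression per group.
  Auto: ids {15} → MAX(stock * price)=4089
  Books: ids {16, 23} → MAX(stock * price)=3168
  Sports: ids {6, 10} → MAX(stock * price)=2812
  Toys: ids {3, 7, 19} → MAX(stock * price)=2117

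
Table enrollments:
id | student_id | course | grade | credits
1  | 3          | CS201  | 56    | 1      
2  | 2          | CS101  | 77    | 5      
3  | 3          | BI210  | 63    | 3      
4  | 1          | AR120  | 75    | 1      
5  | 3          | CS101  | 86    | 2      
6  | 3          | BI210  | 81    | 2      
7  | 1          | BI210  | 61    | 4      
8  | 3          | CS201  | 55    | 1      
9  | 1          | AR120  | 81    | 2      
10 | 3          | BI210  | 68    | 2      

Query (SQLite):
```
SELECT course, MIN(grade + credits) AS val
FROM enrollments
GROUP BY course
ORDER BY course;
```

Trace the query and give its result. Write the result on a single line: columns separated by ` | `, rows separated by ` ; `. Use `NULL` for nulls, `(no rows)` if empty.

AR120 | 76 ; BI210 | 65 ; CS101 | 82 ; CS201 | 56

For each row compute grade + credits.
Group by course; take MIN of the expression per group.
  AR120: ids {4, 9} → MIN(grade + credits)=76
  BI210: ids {3, 6, 7, 10} → MIN(grade + credits)=65
  CS101: ids {2, 5} → MIN(grade + credits)=82
  CS201: ids {1, 8} → MIN(grade + credits)=56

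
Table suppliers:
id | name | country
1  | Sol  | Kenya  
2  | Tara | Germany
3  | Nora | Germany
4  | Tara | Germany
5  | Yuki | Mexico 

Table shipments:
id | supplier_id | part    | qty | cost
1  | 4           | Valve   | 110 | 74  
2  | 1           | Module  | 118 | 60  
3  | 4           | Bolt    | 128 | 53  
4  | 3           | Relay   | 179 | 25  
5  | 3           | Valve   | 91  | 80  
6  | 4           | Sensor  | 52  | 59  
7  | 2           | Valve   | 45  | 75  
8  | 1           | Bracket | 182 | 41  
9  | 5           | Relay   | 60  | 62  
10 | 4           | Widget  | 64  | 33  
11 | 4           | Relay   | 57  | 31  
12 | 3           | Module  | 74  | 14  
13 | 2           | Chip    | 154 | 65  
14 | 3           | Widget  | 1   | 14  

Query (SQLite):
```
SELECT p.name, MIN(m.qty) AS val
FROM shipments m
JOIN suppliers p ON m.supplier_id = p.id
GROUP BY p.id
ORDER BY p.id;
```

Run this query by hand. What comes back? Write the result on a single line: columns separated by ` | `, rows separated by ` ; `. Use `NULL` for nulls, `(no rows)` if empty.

Join each shipments row to its suppliers via supplier_id.
Group joined rows by suppliers.id; compute MIN(m.qty) per group.
  1: ids {2, 8} → MIN(m.qty)=118
  2: ids {7, 13} → MIN(m.qty)=45
  3: ids {4, 5, 12, 14} → MIN(m.qty)=1
  4: ids {1, 3, 6, 10, 11} → MIN(m.qty)=52
  5: ids {9} → MIN(m.qty)=60

Sol | 118 ; Tara | 45 ; Nora | 1 ; Tara | 52 ; Yuki | 60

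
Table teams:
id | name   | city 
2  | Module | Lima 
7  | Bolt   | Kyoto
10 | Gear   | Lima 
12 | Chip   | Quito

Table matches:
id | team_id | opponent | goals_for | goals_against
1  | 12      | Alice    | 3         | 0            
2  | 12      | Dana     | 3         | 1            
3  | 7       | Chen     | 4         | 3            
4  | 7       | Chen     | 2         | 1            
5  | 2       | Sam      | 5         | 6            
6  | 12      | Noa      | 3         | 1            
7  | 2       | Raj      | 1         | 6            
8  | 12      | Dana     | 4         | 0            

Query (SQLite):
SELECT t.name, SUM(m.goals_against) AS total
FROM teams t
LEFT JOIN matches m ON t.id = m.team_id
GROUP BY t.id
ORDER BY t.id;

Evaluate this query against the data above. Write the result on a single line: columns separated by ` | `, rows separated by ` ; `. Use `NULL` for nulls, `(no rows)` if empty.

Module | 12 ; Bolt | 4 ; Gear | NULL ; Chip | 2

LEFT JOIN keeps every teams row; unmatched ones get NULL for matches columns.
Group by teams.id and compute SUM(m.goals_against). SUM over an all-NULL group is NULL.
  2: ids {5, 7} → SUM(m.goals_against)=12
  7: ids {3, 4} → SUM(m.goals_against)=4
  10: ids {—} → SUM(m.goals_against)=NULL
  12: ids {1, 2, 6, 8} → SUM(m.goals_against)=2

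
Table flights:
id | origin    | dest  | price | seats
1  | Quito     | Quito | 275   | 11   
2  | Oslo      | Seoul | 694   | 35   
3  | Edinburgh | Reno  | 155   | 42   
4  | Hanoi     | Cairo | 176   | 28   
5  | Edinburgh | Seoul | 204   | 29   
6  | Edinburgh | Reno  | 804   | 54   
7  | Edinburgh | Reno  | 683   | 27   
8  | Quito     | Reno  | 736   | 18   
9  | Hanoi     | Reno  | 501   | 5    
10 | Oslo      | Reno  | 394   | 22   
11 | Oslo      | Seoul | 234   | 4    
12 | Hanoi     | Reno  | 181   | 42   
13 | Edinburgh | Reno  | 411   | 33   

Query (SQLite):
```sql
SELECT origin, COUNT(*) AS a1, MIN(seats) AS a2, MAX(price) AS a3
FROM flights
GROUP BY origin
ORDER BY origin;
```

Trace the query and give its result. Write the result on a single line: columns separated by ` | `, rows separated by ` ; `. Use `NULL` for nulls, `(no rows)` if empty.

Group flights by origin.
Per group compute: COUNT(*), MIN(seats), MAX(price).
  Edinburgh: ids {3, 5, 6, 7, 13} → COUNT(*)=5, MIN(seats)=27, MAX(price)=804
  Hanoi: ids {4, 9, 12} → COUNT(*)=3, MIN(seats)=5, MAX(price)=501
  Oslo: ids {2, 10, 11} → COUNT(*)=3, MIN(seats)=4, MAX(price)=694
  Quito: ids {1, 8} → COUNT(*)=2, MIN(seats)=11, MAX(price)=736

Edinburgh | 5 | 27 | 804 ; Hanoi | 3 | 5 | 501 ; Oslo | 3 | 4 | 694 ; Quito | 2 | 11 | 736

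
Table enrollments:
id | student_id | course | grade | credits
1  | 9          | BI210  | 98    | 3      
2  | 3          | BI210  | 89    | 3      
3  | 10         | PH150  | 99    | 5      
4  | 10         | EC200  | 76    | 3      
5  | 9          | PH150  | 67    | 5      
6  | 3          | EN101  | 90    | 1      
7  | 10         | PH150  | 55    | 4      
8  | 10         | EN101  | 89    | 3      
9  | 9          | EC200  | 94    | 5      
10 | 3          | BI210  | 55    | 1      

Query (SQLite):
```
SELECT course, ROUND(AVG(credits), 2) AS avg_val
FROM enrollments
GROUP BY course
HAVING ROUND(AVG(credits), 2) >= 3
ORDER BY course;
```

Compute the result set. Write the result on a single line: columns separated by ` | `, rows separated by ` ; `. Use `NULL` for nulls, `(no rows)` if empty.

EC200 | 4 ; PH150 | 4.67

Partition enrollments by course; compute ROUND(AVG(credits), 2) within each group.
HAVING: keep groups where ROUND(AVG(credits), 2) >= 3.
  BI210: ids {1, 2, 10} → ROUND(AVG(credits), 2)=2.33
  EC200: ids {4, 9} → ROUND(AVG(credits), 2)=4
  EN101: ids {6, 8} → ROUND(AVG(credits), 2)=2
  PH150: ids {3, 5, 7} → ROUND(AVG(credits), 2)=4.67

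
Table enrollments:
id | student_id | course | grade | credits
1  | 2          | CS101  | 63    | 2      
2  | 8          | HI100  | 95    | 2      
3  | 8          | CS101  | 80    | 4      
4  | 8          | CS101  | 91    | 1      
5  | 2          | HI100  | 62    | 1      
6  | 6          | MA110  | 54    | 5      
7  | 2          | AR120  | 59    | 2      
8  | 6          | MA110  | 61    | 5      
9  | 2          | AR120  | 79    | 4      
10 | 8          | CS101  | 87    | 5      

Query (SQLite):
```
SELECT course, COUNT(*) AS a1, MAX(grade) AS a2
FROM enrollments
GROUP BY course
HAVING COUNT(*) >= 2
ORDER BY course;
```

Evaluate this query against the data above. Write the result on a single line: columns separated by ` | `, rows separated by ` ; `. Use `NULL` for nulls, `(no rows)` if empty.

Group enrollments by course.
Per group compute: COUNT(*), MAX(grade).
HAVING: drop groups with fewer than 2 rows.
  AR120: ids {7, 9} → COUNT(*)=2, MAX(grade)=79
  CS101: ids {1, 3, 4, 10} → COUNT(*)=4, MAX(grade)=91
  HI100: ids {2, 5} → COUNT(*)=2, MAX(grade)=95
  MA110: ids {6, 8} → COUNT(*)=2, MAX(grade)=61

AR120 | 2 | 79 ; CS101 | 4 | 91 ; HI100 | 2 | 95 ; MA110 | 2 | 61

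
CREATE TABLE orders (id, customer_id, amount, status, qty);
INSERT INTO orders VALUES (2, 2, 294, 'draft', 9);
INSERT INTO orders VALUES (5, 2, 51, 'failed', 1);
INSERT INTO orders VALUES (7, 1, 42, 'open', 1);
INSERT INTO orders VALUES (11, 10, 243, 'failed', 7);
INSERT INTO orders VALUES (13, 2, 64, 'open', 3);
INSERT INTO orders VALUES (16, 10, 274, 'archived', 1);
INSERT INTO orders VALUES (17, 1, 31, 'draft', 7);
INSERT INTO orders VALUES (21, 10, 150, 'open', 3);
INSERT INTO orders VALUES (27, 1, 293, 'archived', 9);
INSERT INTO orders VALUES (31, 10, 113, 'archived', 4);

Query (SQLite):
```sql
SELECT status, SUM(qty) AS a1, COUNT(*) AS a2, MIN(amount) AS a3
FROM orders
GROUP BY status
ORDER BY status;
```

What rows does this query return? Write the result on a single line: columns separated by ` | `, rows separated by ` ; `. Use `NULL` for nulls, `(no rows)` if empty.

archived | 14 | 3 | 113 ; draft | 16 | 2 | 31 ; failed | 8 | 2 | 51 ; open | 7 | 3 | 42

Group orders by status.
Per group compute: SUM(qty), COUNT(*), MIN(amount).
  archived: ids {16, 27, 31} → SUM(qty)=14, COUNT(*)=3, MIN(amount)=113
  draft: ids {2, 17} → SUM(qty)=16, COUNT(*)=2, MIN(amount)=31
  failed: ids {5, 11} → SUM(qty)=8, COUNT(*)=2, MIN(amount)=51
  open: ids {7, 13, 21} → SUM(qty)=7, COUNT(*)=3, MIN(amount)=42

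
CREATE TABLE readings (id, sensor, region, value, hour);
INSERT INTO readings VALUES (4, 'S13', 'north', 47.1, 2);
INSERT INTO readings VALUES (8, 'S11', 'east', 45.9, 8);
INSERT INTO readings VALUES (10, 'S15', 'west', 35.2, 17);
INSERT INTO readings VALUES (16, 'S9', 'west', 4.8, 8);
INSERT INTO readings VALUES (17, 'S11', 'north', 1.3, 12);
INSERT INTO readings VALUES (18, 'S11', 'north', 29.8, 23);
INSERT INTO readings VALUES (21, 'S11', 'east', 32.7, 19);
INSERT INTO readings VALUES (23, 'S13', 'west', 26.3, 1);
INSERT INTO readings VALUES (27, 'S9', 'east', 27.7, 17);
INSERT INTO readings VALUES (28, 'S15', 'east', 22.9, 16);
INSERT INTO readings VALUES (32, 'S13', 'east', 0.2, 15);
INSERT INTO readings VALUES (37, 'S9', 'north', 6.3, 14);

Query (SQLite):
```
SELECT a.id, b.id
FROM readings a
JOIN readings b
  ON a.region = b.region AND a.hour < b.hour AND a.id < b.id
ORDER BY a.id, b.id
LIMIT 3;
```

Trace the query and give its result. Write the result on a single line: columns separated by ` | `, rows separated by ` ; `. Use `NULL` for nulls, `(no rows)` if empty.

Pairs (a,b) with same region, a.hour < b.hour, a.id < b.id.
region groups: east:{8,21,27,28,32} north:{4,17,18,37} west:{10,16,23}
Ordered by (a.id, b.id); first 3.

4 | 17 ; 4 | 18 ; 4 | 37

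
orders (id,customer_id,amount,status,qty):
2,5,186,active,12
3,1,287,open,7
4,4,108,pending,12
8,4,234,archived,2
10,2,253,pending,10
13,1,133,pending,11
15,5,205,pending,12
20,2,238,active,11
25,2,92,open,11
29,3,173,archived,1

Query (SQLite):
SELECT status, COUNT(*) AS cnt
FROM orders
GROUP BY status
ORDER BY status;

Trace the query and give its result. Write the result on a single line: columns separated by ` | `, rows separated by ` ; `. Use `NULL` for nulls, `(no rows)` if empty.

Partition orders by status; compute COUNT(*) within each group.
  active: ids {2, 20} → COUNT(*)=2
  archived: ids {8, 29} → COUNT(*)=2
  open: ids {3, 25} → COUNT(*)=2
  pending: ids {4, 10, 13, 15} → COUNT(*)=4

active | 2 ; archived | 2 ; open | 2 ; pending | 4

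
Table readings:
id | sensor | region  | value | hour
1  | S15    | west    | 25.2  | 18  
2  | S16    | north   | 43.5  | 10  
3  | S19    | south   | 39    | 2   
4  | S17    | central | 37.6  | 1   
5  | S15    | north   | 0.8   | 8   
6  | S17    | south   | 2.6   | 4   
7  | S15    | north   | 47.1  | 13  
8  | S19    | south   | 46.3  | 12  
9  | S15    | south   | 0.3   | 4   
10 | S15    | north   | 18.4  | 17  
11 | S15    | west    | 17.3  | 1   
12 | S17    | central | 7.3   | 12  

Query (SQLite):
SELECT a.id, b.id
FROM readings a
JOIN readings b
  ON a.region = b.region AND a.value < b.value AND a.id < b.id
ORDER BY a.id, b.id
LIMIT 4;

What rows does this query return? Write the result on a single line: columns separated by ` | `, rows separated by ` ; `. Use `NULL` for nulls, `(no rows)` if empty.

2 | 7 ; 3 | 8 ; 5 | 7 ; 5 | 10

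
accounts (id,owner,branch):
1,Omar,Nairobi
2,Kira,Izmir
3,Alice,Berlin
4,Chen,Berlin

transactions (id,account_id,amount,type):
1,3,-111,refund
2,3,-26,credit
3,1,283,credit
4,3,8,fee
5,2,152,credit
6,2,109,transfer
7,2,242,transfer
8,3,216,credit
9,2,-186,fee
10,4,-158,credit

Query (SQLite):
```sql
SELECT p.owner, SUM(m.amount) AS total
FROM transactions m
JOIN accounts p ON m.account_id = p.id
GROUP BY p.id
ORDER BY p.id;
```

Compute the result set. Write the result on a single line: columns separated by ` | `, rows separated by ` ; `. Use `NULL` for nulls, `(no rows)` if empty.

Join each transactions row to its accounts via account_id.
Group joined rows by accounts.id; compute SUM(m.amount) per group.
  1: ids {3} → SUM(m.amount)=283
  2: ids {5, 6, 7, 9} → SUM(m.amount)=317
  3: ids {1, 2, 4, 8} → SUM(m.amount)=87
  4: ids {10} → SUM(m.amount)=-158

Omar | 283 ; Kira | 317 ; Alice | 87 ; Chen | -158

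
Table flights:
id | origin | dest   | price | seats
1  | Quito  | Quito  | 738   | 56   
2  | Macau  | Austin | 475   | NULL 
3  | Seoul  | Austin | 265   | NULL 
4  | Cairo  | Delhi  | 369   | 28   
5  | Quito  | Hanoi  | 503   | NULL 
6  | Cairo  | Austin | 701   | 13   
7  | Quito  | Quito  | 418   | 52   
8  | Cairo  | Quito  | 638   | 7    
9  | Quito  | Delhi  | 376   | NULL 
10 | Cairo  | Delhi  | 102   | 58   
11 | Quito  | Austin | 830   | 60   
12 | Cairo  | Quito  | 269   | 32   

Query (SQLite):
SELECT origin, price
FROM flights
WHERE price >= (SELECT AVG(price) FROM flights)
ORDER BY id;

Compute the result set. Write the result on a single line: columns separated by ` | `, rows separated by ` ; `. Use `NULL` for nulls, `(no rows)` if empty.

Quito | 738 ; Macau | 475 ; Quito | 503 ; Cairo | 701 ; Cairo | 638 ; Quito | 830

Scalar subquery: AVG(price) over all flights rows = 473.666667 (≈; comparison uses full precision).
Keep rows where price >= that value.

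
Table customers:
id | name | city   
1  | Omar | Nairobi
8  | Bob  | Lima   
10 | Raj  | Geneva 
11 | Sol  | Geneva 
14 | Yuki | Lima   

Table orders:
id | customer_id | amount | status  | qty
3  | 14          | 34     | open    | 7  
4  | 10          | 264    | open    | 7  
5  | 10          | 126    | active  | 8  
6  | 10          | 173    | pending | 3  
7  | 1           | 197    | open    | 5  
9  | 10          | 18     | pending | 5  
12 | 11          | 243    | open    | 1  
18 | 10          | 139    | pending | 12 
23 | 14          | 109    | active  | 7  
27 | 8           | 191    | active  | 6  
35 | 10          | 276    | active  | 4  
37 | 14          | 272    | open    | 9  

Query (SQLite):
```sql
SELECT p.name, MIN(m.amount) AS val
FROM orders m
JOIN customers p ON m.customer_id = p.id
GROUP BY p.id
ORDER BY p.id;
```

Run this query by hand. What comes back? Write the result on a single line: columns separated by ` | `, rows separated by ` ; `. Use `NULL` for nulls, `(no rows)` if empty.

Join each orders row to its customers via customer_id.
Group joined rows by customers.id; compute MIN(m.amount) per group.
  1: ids {7} → MIN(m.amount)=197
  8: ids {27} → MIN(m.amount)=191
  10: ids {4, 5, 6, 9, 18, 35} → MIN(m.amount)=18
  11: ids {12} → MIN(m.amount)=243
  14: ids {3, 23, 37} → MIN(m.amount)=34

Omar | 197 ; Bob | 191 ; Raj | 18 ; Sol | 243 ; Yuki | 34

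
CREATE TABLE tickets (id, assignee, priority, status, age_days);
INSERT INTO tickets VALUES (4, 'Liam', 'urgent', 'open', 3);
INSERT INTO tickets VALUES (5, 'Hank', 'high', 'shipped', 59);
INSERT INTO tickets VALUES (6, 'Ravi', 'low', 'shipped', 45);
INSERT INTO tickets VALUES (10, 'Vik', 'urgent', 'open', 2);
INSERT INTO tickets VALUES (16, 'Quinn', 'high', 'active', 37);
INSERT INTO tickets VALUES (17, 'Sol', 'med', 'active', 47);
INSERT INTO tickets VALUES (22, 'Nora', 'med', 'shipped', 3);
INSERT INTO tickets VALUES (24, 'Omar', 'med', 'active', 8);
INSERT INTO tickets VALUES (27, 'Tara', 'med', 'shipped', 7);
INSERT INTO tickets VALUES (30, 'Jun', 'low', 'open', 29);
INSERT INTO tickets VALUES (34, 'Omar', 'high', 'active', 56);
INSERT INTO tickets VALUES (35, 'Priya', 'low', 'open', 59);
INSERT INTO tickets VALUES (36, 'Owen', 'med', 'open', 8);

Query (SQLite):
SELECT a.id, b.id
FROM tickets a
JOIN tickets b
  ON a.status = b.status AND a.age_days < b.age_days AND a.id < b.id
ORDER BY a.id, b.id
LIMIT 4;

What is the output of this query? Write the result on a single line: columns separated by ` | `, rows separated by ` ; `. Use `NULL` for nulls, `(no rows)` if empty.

Pairs (a,b) with same status, a.age_days < b.age_days, a.id < b.id.
status groups: active:{16,17,24,34} open:{4,10,30,35,36} shipped:{5,6,22,27}
Ordered by (a.id, b.id); first 4.

4 | 30 ; 4 | 35 ; 4 | 36 ; 10 | 30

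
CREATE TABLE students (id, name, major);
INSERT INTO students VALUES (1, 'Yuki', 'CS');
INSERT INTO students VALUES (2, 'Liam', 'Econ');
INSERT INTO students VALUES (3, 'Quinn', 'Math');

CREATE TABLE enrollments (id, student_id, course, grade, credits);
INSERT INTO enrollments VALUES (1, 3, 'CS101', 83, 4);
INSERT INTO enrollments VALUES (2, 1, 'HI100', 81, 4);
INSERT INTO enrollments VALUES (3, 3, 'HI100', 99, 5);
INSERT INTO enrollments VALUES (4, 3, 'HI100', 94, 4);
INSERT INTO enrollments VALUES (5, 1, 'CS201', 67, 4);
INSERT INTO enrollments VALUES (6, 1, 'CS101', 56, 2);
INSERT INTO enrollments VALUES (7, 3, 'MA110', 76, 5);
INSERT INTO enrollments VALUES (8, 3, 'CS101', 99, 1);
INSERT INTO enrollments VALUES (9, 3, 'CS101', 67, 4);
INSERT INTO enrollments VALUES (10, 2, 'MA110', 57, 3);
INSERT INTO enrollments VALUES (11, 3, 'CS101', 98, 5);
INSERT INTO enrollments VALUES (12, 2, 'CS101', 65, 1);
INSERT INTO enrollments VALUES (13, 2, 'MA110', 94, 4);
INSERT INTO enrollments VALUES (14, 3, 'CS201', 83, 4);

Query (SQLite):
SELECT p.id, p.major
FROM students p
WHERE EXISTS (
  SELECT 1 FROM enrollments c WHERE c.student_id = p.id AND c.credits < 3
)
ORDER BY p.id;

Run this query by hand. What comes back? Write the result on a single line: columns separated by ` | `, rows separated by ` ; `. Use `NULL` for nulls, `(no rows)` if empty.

For each students row, check whether any enrollments with matching student_id has credits < 3.
Keep rows where that is true.

1 | CS ; 2 | Econ ; 3 | Math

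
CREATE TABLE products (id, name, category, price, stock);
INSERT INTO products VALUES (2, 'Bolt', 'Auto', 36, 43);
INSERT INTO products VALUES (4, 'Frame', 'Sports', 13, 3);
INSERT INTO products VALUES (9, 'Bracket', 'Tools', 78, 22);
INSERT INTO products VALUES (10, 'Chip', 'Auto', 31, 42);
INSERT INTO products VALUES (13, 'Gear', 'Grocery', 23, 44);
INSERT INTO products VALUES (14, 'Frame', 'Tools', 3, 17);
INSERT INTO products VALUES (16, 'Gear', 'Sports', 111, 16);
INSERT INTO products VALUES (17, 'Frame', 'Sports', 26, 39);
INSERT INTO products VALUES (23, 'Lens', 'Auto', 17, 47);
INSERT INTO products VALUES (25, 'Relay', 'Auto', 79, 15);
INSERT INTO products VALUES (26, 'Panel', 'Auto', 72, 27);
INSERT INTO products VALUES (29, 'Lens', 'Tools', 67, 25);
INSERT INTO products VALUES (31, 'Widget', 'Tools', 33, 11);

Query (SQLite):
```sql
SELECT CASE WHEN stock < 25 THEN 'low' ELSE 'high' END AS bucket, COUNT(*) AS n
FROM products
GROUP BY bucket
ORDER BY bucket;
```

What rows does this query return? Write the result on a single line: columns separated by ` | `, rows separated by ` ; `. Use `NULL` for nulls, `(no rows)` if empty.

high | 7 ; low | 6

Bucket rows by stock < 25 → 'low' else 'high'; count each bucket.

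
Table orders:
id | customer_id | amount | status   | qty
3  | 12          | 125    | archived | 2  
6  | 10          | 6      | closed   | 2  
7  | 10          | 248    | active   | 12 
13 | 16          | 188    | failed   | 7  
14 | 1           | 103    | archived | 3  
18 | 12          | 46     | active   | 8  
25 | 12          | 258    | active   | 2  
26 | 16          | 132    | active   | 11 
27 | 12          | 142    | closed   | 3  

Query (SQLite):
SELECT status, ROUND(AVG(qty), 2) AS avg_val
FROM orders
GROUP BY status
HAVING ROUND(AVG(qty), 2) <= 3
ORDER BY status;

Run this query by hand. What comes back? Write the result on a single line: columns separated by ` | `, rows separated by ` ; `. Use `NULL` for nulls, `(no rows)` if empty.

archived | 2.5 ; closed | 2.5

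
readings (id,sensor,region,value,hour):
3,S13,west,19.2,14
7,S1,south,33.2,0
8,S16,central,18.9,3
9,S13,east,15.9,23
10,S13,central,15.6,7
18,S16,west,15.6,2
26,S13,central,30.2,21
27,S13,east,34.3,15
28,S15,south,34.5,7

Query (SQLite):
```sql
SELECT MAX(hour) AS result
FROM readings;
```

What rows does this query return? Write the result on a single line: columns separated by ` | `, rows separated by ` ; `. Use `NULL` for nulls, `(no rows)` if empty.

23

All hour values: [14, 0, 3, 23, 7, 2, 21, 15, 7].
MAX of non-NULL values = 23.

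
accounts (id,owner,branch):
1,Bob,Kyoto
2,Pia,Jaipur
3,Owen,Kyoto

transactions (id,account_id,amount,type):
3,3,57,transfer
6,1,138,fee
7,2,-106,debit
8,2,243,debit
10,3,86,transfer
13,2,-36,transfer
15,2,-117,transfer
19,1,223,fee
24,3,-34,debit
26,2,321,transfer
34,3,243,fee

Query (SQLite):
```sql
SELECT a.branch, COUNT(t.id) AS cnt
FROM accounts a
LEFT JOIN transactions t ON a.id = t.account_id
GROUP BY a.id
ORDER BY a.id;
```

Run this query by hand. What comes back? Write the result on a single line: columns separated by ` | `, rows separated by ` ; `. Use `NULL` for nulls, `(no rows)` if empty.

Kyoto | 2 ; Jaipur | 5 ; Kyoto | 4

LEFT JOIN keeps every accounts row; unmatched ones get NULL for transactions columns.
Group by accounts.id and compute COUNT(t.id). COUNT(col) of an all-NULL group is 0.
  1: ids {6, 19} → COUNT(t.id)=2
  2: ids {7, 8, 13, 15, 26} → COUNT(t.id)=5
  3: ids {3, 10, 24, 34} → COUNT(t.id)=4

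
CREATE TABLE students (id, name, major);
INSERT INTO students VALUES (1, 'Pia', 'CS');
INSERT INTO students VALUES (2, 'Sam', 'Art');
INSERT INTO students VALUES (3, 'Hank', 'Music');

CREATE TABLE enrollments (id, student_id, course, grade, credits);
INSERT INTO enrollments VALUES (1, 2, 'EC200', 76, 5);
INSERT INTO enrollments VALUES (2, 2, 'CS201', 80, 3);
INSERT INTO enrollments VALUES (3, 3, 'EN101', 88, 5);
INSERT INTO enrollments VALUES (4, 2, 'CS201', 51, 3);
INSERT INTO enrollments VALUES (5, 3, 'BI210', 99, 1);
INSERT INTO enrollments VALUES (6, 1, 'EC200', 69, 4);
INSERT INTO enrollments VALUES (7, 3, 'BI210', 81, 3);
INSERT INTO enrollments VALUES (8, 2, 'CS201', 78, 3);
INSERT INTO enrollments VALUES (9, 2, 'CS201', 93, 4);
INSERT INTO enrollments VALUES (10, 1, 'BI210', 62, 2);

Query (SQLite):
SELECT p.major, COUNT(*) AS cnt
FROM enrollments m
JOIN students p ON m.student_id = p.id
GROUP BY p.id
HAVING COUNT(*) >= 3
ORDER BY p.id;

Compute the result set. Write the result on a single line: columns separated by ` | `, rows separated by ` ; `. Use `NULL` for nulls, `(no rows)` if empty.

Art | 5 ; Music | 3

Join each enrollments row to its students via student_id.
Group joined rows by students.id; compute COUNT(*) per group.
HAVING: keep groups with count ≥ 3.
  1: ids {6, 10} → COUNT(*)=2
  2: ids {1, 2, 4, 8, 9} → COUNT(*)=5
  3: ids {3, 5, 7} → COUNT(*)=3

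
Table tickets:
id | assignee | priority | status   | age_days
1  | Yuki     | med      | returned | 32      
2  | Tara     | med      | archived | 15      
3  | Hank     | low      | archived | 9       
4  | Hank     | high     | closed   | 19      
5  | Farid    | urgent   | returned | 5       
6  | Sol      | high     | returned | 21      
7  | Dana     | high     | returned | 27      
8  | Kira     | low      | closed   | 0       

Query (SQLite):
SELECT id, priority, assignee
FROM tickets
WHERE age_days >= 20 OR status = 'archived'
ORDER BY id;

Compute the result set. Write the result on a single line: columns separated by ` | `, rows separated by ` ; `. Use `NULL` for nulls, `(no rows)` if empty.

1 | med | Yuki ; 2 | med | Tara ; 3 | low | Hank ; 6 | high | Sol ; 7 | high | Dana

age_days >= 20: ids {1, 6, 7}
status = 'archived': ids {2, 3}
Combine with OR.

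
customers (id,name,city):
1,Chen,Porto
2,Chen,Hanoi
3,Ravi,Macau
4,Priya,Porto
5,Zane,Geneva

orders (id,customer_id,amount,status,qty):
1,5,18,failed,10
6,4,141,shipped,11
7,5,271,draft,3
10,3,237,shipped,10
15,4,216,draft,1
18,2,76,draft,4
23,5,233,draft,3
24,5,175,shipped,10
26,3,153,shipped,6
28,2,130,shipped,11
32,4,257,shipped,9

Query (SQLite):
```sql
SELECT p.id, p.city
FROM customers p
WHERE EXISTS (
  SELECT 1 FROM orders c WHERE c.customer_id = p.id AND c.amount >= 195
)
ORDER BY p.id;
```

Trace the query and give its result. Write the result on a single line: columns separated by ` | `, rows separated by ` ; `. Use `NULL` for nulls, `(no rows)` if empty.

3 | Macau ; 4 | Porto ; 5 | Geneva

For each customers row, check whether any orders with matching customer_id has amount >= 195.
Keep rows where that is true.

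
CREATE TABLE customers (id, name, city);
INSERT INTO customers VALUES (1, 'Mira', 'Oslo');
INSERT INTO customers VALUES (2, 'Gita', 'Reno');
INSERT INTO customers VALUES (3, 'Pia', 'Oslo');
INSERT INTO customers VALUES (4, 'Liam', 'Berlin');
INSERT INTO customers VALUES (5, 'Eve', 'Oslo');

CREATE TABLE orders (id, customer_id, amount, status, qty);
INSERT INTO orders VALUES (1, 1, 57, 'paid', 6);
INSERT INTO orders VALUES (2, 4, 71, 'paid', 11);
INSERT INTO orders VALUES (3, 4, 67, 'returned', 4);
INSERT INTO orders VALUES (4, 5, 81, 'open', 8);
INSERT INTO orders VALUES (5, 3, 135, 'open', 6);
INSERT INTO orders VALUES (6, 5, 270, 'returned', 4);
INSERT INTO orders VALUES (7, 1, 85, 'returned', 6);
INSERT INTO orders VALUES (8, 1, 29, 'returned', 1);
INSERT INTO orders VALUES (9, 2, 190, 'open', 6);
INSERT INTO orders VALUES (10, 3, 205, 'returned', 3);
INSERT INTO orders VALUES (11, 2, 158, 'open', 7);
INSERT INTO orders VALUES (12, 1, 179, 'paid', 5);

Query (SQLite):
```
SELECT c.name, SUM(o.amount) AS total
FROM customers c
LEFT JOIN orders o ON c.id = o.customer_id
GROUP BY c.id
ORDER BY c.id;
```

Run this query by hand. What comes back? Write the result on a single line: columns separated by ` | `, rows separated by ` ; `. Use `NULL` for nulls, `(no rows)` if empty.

LEFT JOIN keeps every customers row; unmatched ones get NULL for orders columns.
Group by customers.id and compute SUM(o.amount). SUM over an all-NULL group is NULL.
  1: ids {1, 7, 8, 12} → SUM(o.amount)=350
  2: ids {9, 11} → SUM(o.amount)=348
  3: ids {5, 10} → SUM(o.amount)=340
  4: ids {2, 3} → SUM(o.amount)=138
  5: ids {4, 6} → SUM(o.amount)=351

Mira | 350 ; Gita | 348 ; Pia | 340 ; Liam | 138 ; Eve | 351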